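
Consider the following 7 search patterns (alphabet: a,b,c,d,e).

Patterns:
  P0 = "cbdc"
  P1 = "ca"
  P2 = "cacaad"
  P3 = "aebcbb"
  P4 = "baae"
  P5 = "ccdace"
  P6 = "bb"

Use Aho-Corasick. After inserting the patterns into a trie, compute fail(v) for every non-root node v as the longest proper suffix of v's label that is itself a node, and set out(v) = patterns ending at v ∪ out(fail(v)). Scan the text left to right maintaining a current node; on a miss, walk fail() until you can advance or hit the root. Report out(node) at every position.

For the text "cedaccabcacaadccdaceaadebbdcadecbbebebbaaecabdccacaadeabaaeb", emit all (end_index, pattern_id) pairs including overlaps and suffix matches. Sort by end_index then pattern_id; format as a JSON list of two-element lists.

Construct AC machine:
Trie (insert patterns):
  0='ε' goto a→10 b→16 c→1
  1='c' goto a→5 b→2 c→20
  2='cb' goto d→3
  3='cbd' goto c→4
  4='cbdc' goto ·  [P0 ends]
  5='ca' goto c→6  [P1 ends]
  6='cac' goto a→7
  7='caca' goto a→8
  8='cacaa' goto d→9
  9='cacaad' goto ·  [P2 ends]
  10='a' goto e→11
  11='ae' goto b→12
  12='aeb' goto c→13
  13='aebc' goto b→14
  14='aebcb' goto b→15
  15='aebcbb' goto ·  [P3 ends]
  16='b' goto a→17 b→25
  17='ba' goto a→18
  18='baa' goto e→19
  19='baae' goto ·  [P4 ends]
  20='cc' goto d→21
  21='ccd' goto a→22
  22='ccda' goto c→23
  23='ccdac' goto e→24
  24='ccdace' goto ·  [P5 ends]
  25='bb' goto ·  [P6 ends]

BFS fail/out derivation:
  n1('c'): parent n0 fail=0; on 'c' 0 → fail=0;  out ∅∪∅=∅
  n10('a'): parent n0 fail=0; on 'a' 0 → fail=0;  out ∅∪∅=∅
  n16('b'): parent n0 fail=0; on 'b' 0 → fail=0;  out ∅∪∅=∅
  n2('cb'): parent n1 fail=0; on 'b' 0 → fail=16;  out ∅∪∅=∅
  n5('ca'): parent n1 fail=0; on 'a' 0 → fail=10;  out {1}∪∅={1}
  n11('ae'): parent n10 fail=0; on 'e' 0 → fail=0;  out ∅∪∅=∅
  n17('ba'): parent n16 fail=0; on 'a' 0 → fail=10;  out ∅∪∅=∅
  n20('cc'): parent n1 fail=0; on 'c' 0 → fail=1;  out ∅∪∅=∅
  n25('bb'): parent n16 fail=0; on 'b' 0 → fail=16;  out {6}∪∅={6}
  n3('cbd'): parent n2 fail=16; on 'd' 16→0 → fail=0;  out ∅∪∅=∅
  n6('cac'): parent n5 fail=10; on 'c' 10→0 → fail=1;  out ∅∪∅=∅
  n12('aeb'): parent n11 fail=0; on 'b' 0 → fail=16;  out ∅∪∅=∅
  n18('baa'): parent n17 fail=10; on 'a' 10→0 → fail=10;  out ∅∪∅=∅
  n21('ccd'): parent n20 fail=1; on 'd' 1→0 → fail=0;  out ∅∪∅=∅
  n4('cbdc'): parent n3 fail=0; on 'c' 0 → fail=1;  out {0}∪∅={0}
  n7('caca'): parent n6 fail=1; on 'a' 1 → fail=5;  out ∅∪{1}={1}
  n13('aebc'): parent n12 fail=16; on 'c' 16→0 → fail=1;  out ∅∪∅=∅
  n19('baae'): parent n18 fail=10; on 'e' 10 → fail=11;  out {4}∪∅={4}
  n22('ccda'): parent n21 fail=0; on 'a' 0 → fail=10;  out ∅∪∅=∅
  n8('cacaa'): parent n7 fail=5; on 'a' 5→10→0 → fail=10;  out ∅∪∅=∅
  n14('aebcb'): parent n13 fail=1; on 'b' 1 → fail=2;  out ∅∪∅=∅
  n23('ccdac'): parent n22 fail=10; on 'c' 10→0 → fail=1;  out ∅∪∅=∅
  n9('cacaad'): parent n8 fail=10; on 'd' 10→0 → fail=0;  out {2}∪∅={2}
  n15('aebcbb'): parent n14 fail=2; on 'b' 2→16 → fail=25;  out {3}∪{6}={3,6}
  n24('ccdace'): parent n23 fail=1; on 'e' 1→0 → fail=0;  out {5}∪∅={5}

Run:
[0] read 'c'  n0⇒n1
[1] read 'e'  n1⇒n0 (via fail)
[2] read 'd'  n0⇒n0
[3] read 'a'  n0⇒n10
[4] read 'c'  n10⇒n1 (via fail)
[5] read 'c'  n1⇒n20
[6] read 'a'  n20⇒n5 (via fail)  emit P1@[5:6]
[7] read 'b'  n5⇒n16 (via fail)
[8] read 'c'  n16⇒n1 (via fail)
[9] read 'a'  n1⇒n5  emit P1@[8:9]
[10] read 'c'  n5⇒n6
[11] read 'a'  n6⇒n7  emit P1@[10:11]
[12] read 'a'  n7⇒n8
[13] read 'd'  n8⇒n9  emit P2@[8:13]
[14] read 'c'  n9⇒n1 (via fail)
[15] read 'c'  n1⇒n20
[16] read 'd'  n20⇒n21
[17] read 'a'  n21⇒n22
[18] read 'c'  n22⇒n23
[19] read 'e'  n23⇒n24  emit P5@[14:19]
[20] read 'a'  n24⇒n10 (via fail)
[21] read 'a'  n10⇒n10 (via fail)
[22] read 'd'  n10⇒n0 (via fail)
[23] read 'e'  n0⇒n0
[24] read 'b'  n0⇒n16
[25] read 'b'  n16⇒n25  emit P6@[24:25]
[26] read 'd'  n25⇒n0 (via fail)
[27] read 'c'  n0⇒n1
[28] read 'a'  n1⇒n5  emit P1@[27:28]
[29] read 'd'  n5⇒n0 (via fail)
[30] read 'e'  n0⇒n0
[31] read 'c'  n0⇒n1
[32] read 'b'  n1⇒n2
[33] read 'b'  n2⇒n25 (via fail)  emit P6@[32:33]
[34] read 'e'  n25⇒n0 (via fail)
[35] read 'b'  n0⇒n16
[36] read 'e'  n16⇒n0 (via fail)
[37] read 'b'  n0⇒n16
[38] read 'b'  n16⇒n25  emit P6@[37:38]
[39] read 'a'  n25⇒n17 (via fail)
[40] read 'a'  n17⇒n18
[41] read 'e'  n18⇒n19  emit P4@[38:41]
[42] read 'c'  n19⇒n1 (via fail)
[43] read 'a'  n1⇒n5  emit P1@[42:43]
[44] read 'b'  n5⇒n16 (via fail)
[45] read 'd'  n16⇒n0 (via fail)
[46] read 'c'  n0⇒n1
[47] read 'c'  n1⇒n20
[48] read 'a'  n20⇒n5 (via fail)  emit P1@[47:48]
[49] read 'c'  n5⇒n6
[50] read 'a'  n6⇒n7  emit P1@[49:50]
[51] read 'a'  n7⇒n8
[52] read 'd'  n8⇒n9  emit P2@[47:52]
[53] read 'e'  n9⇒n0 (via fail)
[54] read 'a'  n0⇒n10
[55] read 'b'  n10⇒n16 (via fail)
[56] read 'a'  n16⇒n17
[57] read 'a'  n17⇒n18
[58] read 'e'  n18⇒n19  emit P4@[55:58]
[59] read 'b'  n19⇒n12 (via fail)

All matches (sorted): [[6,1],[9,1],[11,1],[13,2],[19,5],[25,6],[28,1],[33,6],[38,6],[41,4],[43,1],[48,1],[50,1],[52,2],[58,4]]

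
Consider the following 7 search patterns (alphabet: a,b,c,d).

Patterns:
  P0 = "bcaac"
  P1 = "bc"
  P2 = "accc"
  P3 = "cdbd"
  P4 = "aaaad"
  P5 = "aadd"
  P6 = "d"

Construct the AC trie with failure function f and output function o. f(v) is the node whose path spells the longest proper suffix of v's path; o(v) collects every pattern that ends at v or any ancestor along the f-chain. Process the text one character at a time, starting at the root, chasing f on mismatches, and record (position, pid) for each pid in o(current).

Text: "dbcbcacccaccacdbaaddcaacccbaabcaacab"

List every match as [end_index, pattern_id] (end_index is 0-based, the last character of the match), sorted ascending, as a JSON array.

Build automaton:
Trie (insert patterns):
  0='ε' goto a→6 b→1 c→10 d→20
  1='b' goto c→2
  2='bc' goto a→3  [P1 ends]
  3='bca' goto a→4
  4='bcaa' goto c→5
  5='bcaac' goto ·  [P0 ends]
  6='a' goto a→14 c→7
  7='ac' goto c→8
  8='acc' goto c→9
  9='accc' goto ·  [P2 ends]
  10='c' goto d→11
  11='cd' goto b→12
  12='cdb' goto d→13
  13='cdbd' goto ·  [P3 ends]
  14='aa' goto a→15 d→18
  15='aaa' goto a→16
  16='aaaa' goto d→17
  17='aaaad' goto ·  [P4 ends]
  18='aad' goto d→19
  19='aadd' goto ·  [P5 ends]
  20='d' goto ·  [P6 ends]

BFS fail/out derivation:
  n1('b'): parent n0 fail=0; on 'b' 0 → fail=0;  out ∅∪∅=∅
  n6('a'): parent n0 fail=0; on 'a' 0 → fail=0;  out ∅∪∅=∅
  n10('c'): parent n0 fail=0; on 'c' 0 → fail=0;  out ∅∪∅=∅
  n20('d'): parent n0 fail=0; on 'd' 0 → fail=0;  out {6}∪∅={6}
  n2('bc'): parent n1 fail=0; on 'c' 0 → fail=10;  out {1}∪∅={1}
  n7('ac'): parent n6 fail=0; on 'c' 0 → fail=10;  out ∅∪∅=∅
  n11('cd'): parent n10 fail=0; on 'd' 0 → fail=20;  out ∅∪{6}={6}
  n14('aa'): parent n6 fail=0; on 'a' 0 → fail=6;  out ∅∪∅=∅
  n3('bca'): parent n2 fail=10; on 'a' 10→0 → fail=6;  out ∅∪∅=∅
  n8('acc'): parent n7 fail=10; on 'c' 10→0 → fail=10;  out ∅∪∅=∅
  n12('cdb'): parent n11 fail=20; on 'b' 20→0 → fail=1;  out ∅∪∅=∅
  n15('aaa'): parent n14 fail=6; on 'a' 6 → fail=14;  out ∅∪∅=∅
  n18('aad'): parent n14 fail=6; on 'd' 6→0 → fail=20;  out ∅∪{6}={6}
  n4('bcaa'): parent n3 fail=6; on 'a' 6 → fail=14;  out ∅∪∅=∅
  n9('accc'): parent n8 fail=10; on 'c' 10→0 → fail=10;  out {2}∪∅={2}
  n13('cdbd'): parent n12 fail=1; on 'd' 1→0 → fail=20;  out {3}∪{6}={3,6}
  n16('aaaa'): parent n15 fail=14; on 'a' 14 → fail=15;  out ∅∪∅=∅
  n19('aadd'): parent n18 fail=20; on 'd' 20→0 → fail=20;  out {5}∪{6}={5,6}
  n5('bcaac'): parent n4 fail=14; on 'c' 14→6 → fail=7;  out {0}∪∅={0}
  n17('aaaad'): parent n16 fail=15; on 'd' 15→14 → fail=18;  out {4}∪{6}={4,6}

Scan:
pos 0 'd': at 20  → match P6@[0:0]
pos 1 'b': at 1 (via fail)
pos 2 'c': at 2  → match P1@[1:2]
pos 3 'b': at 1 (via fail)
pos 4 'c': at 2  → match P1@[3:4]
pos 5 'a': at 3
pos 6 'c': at 7 (via fail)
pos 7 'c': at 8
pos 8 'c': at 9  → match P2@[5:8]
pos 9 'a': at 6 (via fail)
pos 10 'c': at 7
pos 11 'c': at 8
pos 12 'a': at 6 (via fail)
pos 13 'c': at 7
pos 14 'd': at 11 (via fail)  → match P6@[14:14]
pos 15 'b': at 12
pos 16 'a': at 6 (via fail)
pos 17 'a': at 14
pos 18 'd': at 18  → match P6@[18:18]
pos 19 'd': at 19  → match P5@[16:19],P6@[19:19]
pos 20 'c': at 10 (via fail)
pos 21 'a': at 6 (via fail)
pos 22 'a': at 14
pos 23 'c': at 7 (via fail)
pos 24 'c': at 8
pos 25 'c': at 9  → match P2@[22:25]
pos 26 'b': at 1 (via fail)
pos 27 'a': at 6 (via fail)
pos 28 'a': at 14
pos 29 'b': at 1 (via fail)
pos 30 'c': at 2  → match P1@[29:30]
pos 31 'a': at 3
pos 32 'a': at 4
pos 33 'c': at 5  → match P0@[29:33]
pos 34 'a': at 6 (via fail)
pos 35 'b': at 1 (via fail)

All matches (sorted): [[0,6],[2,1],[4,1],[8,2],[14,6],[18,6],[19,5],[19,6],[25,2],[30,1],[33,0]]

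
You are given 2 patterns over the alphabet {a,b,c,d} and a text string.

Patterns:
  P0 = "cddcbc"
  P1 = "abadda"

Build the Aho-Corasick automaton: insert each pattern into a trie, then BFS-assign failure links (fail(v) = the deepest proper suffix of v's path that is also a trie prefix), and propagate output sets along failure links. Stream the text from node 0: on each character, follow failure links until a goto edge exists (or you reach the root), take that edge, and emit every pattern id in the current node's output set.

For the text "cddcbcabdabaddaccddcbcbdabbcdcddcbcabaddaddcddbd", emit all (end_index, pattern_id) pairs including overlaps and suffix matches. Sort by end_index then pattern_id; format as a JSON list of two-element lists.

Construct AC machine:
Trie nodes:
  0='ε' goto a→7 c→1
  1='c' goto d→2
  2='cd' goto d→3
  3='cdd' goto c→4
  4='cddc' goto b→5
  5='cddcb' goto c→6
  6='cddcbc' goto ·  [P0 ends]
  7='a' goto b→8
  8='ab' goto a→9
  9='aba' goto d→10
  10='abad' goto d→11
  11='abadd' goto a→12
  12='abadda' goto ·  [P1 ends]

BFS fail/out derivation:
  fail(1) 'c': from fail(0)=0 chase 'c': 0 ⇒ 0;  out=∅∪out(0)=∅
  fail(7) 'a': from fail(0)=0 chase 'a': 0 ⇒ 0;  out=∅∪out(0)=∅
  fail(2) 'cd': from fail(1)=0 chase 'd': 0 ⇒ 0;  out=∅∪out(0)=∅
  fail(8) 'ab': from fail(7)=0 chase 'b': 0 ⇒ 0;  out=∅∪out(0)=∅
  fail(3) 'cdd': from fail(2)=0 chase 'd': 0 ⇒ 0;  out=∅∪out(0)=∅
  fail(9) 'aba': from fail(8)=0 chase 'a': 0 ⇒ 7;  out=∅∪out(7)=∅
  fail(4) 'cddc': from fail(3)=0 chase 'c': 0 ⇒ 1;  out=∅∪out(1)=∅
  fail(10) 'abad': from fail(9)=7 chase 'd': 7→0 ⇒ 0;  out=∅∪out(0)=∅
  fail(5) 'cddcb': from fail(4)=1 chase 'b': 1→0 ⇒ 0;  out=∅∪out(0)=∅
  fail(11) 'abadd': from fail(10)=0 chase 'd': 0 ⇒ 0;  out=∅∪out(0)=∅
  fail(6) 'cddcbc': from fail(5)=0 chase 'c': 0 ⇒ 1;  out={0}∪out(1)={0}
  fail(12) 'abadda': from fail(11)=0 chase 'a': 0 ⇒ 7;  out={1}∪out(7)={1}

Scan:
i=0 'c': node 0→1
i=1 'd': node 1→2
i=2 'd': node 2→3
i=3 'c': node 3→4
i=4 'b': node 4→5
i=5 'c': node 5→6  emit P0@[0:5]
i=6 'a': node 6→7 (fail-walked)
i=7 'b': node 7→8
i=8 'd': node 8→0 (fail-walked)
i=9 'a': node 0→7
i=10 'b': node 7→8
i=11 'a': node 8→9
i=12 'd': node 9→10
i=13 'd': node 10→11
i=14 'a': node 11→12  emit P1@[9:14]
i=15 'c': node 12→1 (fail-walked)
i=16 'c': node 1→1 (fail-walked)
i=17 'd': node 1→2
i=18 'd': node 2→3
i=19 'c': node 3→4
i=20 'b': node 4→5
i=21 'c': node 5→6  emit P0@[16:21]
i=22 'b': node 6→0 (fail-walked)
i=23 'd': node 0→0
i=24 'a': node 0→7
i=25 'b': node 7→8
i=26 'b': node 8→0 (fail-walked)
i=27 'c': node 0→1
i=28 'd': node 1→2
i=29 'c': node 2→1 (fail-walked)
i=30 'd': node 1→2
i=31 'd': node 2→3
i=32 'c': node 3→4
i=33 'b': node 4→5
i=34 'c': node 5→6  emit P0@[29:34]
i=35 'a': node 6→7 (fail-walked)
i=36 'b': node 7→8
i=37 'a': node 8→9
i=38 'd': node 9→10
i=39 'd': node 10→11
i=40 'a': node 11→12  emit P1@[35:40]
i=41 'd': node 12→0 (fail-walked)
i=42 'd': node 0→0
i=43 'c': node 0→1
i=44 'd': node 1→2
i=45 'd': node 2→3
i=46 'b': node 3→0 (fail-walked)
i=47 'd': node 0→0

All matches (sorted): [[5,0],[14,1],[21,0],[34,0],[40,1]]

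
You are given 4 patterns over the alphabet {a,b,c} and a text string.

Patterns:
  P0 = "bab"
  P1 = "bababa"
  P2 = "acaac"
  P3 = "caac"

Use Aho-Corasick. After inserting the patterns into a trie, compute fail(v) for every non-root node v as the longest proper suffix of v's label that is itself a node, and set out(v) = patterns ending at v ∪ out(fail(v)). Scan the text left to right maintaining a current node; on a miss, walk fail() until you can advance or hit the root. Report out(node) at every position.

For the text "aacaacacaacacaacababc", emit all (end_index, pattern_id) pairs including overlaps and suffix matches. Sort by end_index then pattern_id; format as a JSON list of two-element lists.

Build:
Trie nodes:
  n0 'ε': a→7 b→1 c→12
  n1 'b': a→2
  n2 'ba': b→3
  n3 'bab': a→4  ←P0
  n4 'baba': b→5
  n5 'babab': a→6
  n6 'bababa': ·  ←P1
  n7 'a': c→8
  n8 'ac': a→9
  n9 'aca': a→10
  n10 'acaa': c→11
  n11 'acaac': ·  ←P2
  n12 'c': a→13
  n13 'ca': a→14
  n14 'caa': c→15
  n15 'caac': ·  ←P3

Failure links (BFS by depth):
  n1('b'): parent n0 fail=0; on 'b' 0 → fail=0;  out ∅∪∅=∅
  n7('a'): parent n0 fail=0; on 'a' 0 → fail=0;  out ∅∪∅=∅
  n12('c'): parent n0 fail=0; on 'c' 0 → fail=0;  out ∅∪∅=∅
  n2('ba'): parent n1 fail=0; on 'a' 0 → fail=7;  out ∅∪∅=∅
  n8('ac'): parent n7 fail=0; on 'c' 0 → fail=12;  out ∅∪∅=∅
  n13('ca'): parent n12 fail=0; on 'a' 0 → fail=7;  out ∅∪∅=∅
  n3('bab'): parent n2 fail=7; on 'b' 7→0 → fail=1;  out {0}∪∅={0}
  n9('aca'): parent n8 fail=12; on 'a' 12 → fail=13;  out ∅∪∅=∅
  n14('caa'): parent n13 fail=7; on 'a' 7→0 → fail=7;  out ∅∪∅=∅
  n4('baba'): parent n3 fail=1; on 'a' 1 → fail=2;  out ∅∪∅=∅
  n10('acaa'): parent n9 fail=13; on 'a' 13 → fail=14;  out ∅∪∅=∅
  n15('caac'): parent n14 fail=7; on 'c' 7 → fail=8;  out {3}∪∅={3}
  n5('babab'): parent n4 fail=2; on 'b' 2 → fail=3;  out ∅∪{0}={0}
  n11('acaac'): parent n10 fail=14; on 'c' 14 → fail=15;  out {2}∪{3}={2,3}
  n6('bababa'): parent n5 fail=3; on 'a' 3 → fail=4;  out {1}∪∅={1}

Text stream:
[0] read 'a'  n0⇒n7
[1] read 'a'  n7⇒n7 (via fail)
[2] read 'c'  n7⇒n8
[3] read 'a'  n8⇒n9
[4] read 'a'  n9⇒n10
[5] read 'c'  n10⇒n11  emit P2@[1:5],P3@[2:5]
[6] read 'a'  n11⇒n9 (via fail)
[7] read 'c'  n9⇒n8 (via fail)
[8] read 'a'  n8⇒n9
[9] read 'a'  n9⇒n10
[10] read 'c'  n10⇒n11  emit P2@[6:10],P3@[7:10]
[11] read 'a'  n11⇒n9 (via fail)
[12] read 'c'  n9⇒n8 (via fail)
[13] read 'a'  n8⇒n9
[14] read 'a'  n9⇒n10
[15] read 'c'  n10⇒n11  emit P2@[11:15],P3@[12:15]
[16] read 'a'  n11⇒n9 (via fail)
[17] read 'b'  n9⇒n1 (via fail)
[18] read 'a'  n1⇒n2
[19] read 'b'  n2⇒n3  emit P0@[17:19]
[20] read 'c'  n3⇒n12 (via fail)

Matches: [[5,2],[5,3],[10,2],[10,3],[15,2],[15,3],[19,0]]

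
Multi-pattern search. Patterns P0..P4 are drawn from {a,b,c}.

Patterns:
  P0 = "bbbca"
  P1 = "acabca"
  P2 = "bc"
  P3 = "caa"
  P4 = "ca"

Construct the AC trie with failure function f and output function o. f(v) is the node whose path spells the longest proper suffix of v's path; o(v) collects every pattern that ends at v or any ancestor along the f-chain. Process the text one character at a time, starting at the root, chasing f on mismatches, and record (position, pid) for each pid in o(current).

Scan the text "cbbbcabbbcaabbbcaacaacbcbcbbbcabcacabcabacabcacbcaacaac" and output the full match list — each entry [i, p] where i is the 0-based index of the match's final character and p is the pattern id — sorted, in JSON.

Build automaton:
Trie nodes:
  0='ε' goto a→6 b→1 c→13
  1='b' goto b→2 c→12
  2='bb' goto b→3
  3='bbb' goto c→4
  4='bbbc' goto a→5
  5='bbbca' goto ·  ←P0
  6='a' goto c→7
  7='ac' goto a→8
  8='aca' goto b→9
  9='acab' goto c→10
  10='acabc' goto a→11
  11='acabca' goto ·  ←P1
  12='bc' goto ·  ←P2
  13='c' goto a→14
  14='ca' goto a→15  ←P4
  15='caa' goto ·  ←P3

BFS fail/out derivation:
  fail(1) 'b': from fail(0)=0 chase 'b': 0 ⇒ 0;  out=∅∪out(0)=∅
  fail(6) 'a': from fail(0)=0 chase 'a': 0 ⇒ 0;  out=∅∪out(0)=∅
  fail(13) 'c': from fail(0)=0 chase 'c': 0 ⇒ 0;  out=∅∪out(0)=∅
  fail(2) 'bb': from fail(1)=0 chase 'b': 0 ⇒ 1;  out=∅∪out(1)=∅
  fail(7) 'ac': from fail(6)=0 chase 'c': 0 ⇒ 13;  out=∅∪out(13)=∅
  fail(12) 'bc': from fail(1)=0 chase 'c': 0 ⇒ 13;  out={2}∪out(13)={2}
  fail(14) 'ca': from fail(13)=0 chase 'a': 0 ⇒ 6;  out={4}∪out(6)={4}
  fail(3) 'bbb': from fail(2)=1 chase 'b': 1 ⇒ 2;  out=∅∪out(2)=∅
  fail(8) 'aca': from fail(7)=13 chase 'a': 13 ⇒ 14;  out=∅∪out(14)={4}
  fail(15) 'caa': from fail(14)=6 chase 'a': 6→0 ⇒ 6;  out={3}∪out(6)={3}
  fail(4) 'bbbc': from fail(3)=2 chase 'c': 2→1 ⇒ 12;  out=∅∪out(12)={2}
  fail(9) 'acab': from fail(8)=14 chase 'b': 14→6→0 ⇒ 1;  out=∅∪out(1)=∅
  fail(5) 'bbbca': from fail(4)=12 chase 'a': 12→13 ⇒ 14;  out={0}∪out(14)={0,4}
  fail(10) 'acabc': from fail(9)=1 chase 'c': 1 ⇒ 12;  out=∅∪out(12)={2}
  fail(11) 'acabca': from fail(10)=12 chase 'a': 12→13 ⇒ 14;  out={1}∪out(14)={1,4}

Text stream:
pos 0 'c': at 13
pos 1 'b': at 1 (fail-walked)
pos 2 'b': at 2
pos 3 'b': at 3
pos 4 'c': at 4  ** P2@[3:4]
pos 5 'a': at 5  ** P0@[1:5],P4@[4:5]
pos 6 'b': at 1 (fail-walked)
pos 7 'b': at 2
pos 8 'b': at 3
pos 9 'c': at 4  ** P2@[8:9]
pos 10 'a': at 5  ** P0@[6:10],P4@[9:10]
pos 11 'a': at 15 (fail-walked)  ** P3@[9:11]
pos 12 'b': at 1 (fail-walked)
pos 13 'b': at 2
pos 14 'b': at 3
pos 15 'c': at 4  ** P2@[14:15]
pos 16 'a': at 5  ** P0@[12:16],P4@[15:16]
pos 17 'a': at 15 (fail-walked)  ** P3@[15:17]
pos 18 'c': at 7 (fail-walked)
pos 19 'a': at 8  ** P4@[18:19]
pos 20 'a': at 15 (fail-walked)  ** P3@[18:20]
pos 21 'c': at 7 (fail-walked)
pos 22 'b': at 1 (fail-walked)
pos 23 'c': at 12  ** P2@[22:23]
pos 24 'b': at 1 (fail-walked)
pos 25 'c': at 12  ** P2@[24:25]
pos 26 'b': at 1 (fail-walked)
pos 27 'b': at 2
pos 28 'b': at 3
pos 29 'c': at 4  ** P2@[28:29]
pos 30 'a': at 5  ** P0@[26:30],P4@[29:30]
pos 31 'b': at 1 (fail-walked)
pos 32 'c': at 12  ** P2@[31:32]
pos 33 'a': at 14 (fail-walked)  ** P4@[32:33]
pos 34 'c': at 7 (fail-walked)
pos 35 'a': at 8  ** P4@[34:35]
pos 36 'b': at 9
pos 37 'c': at 10  ** P2@[36:37]
pos 38 'a': at 11  ** P1@[33:38],P4@[37:38]
pos 39 'b': at 1 (fail-walked)
pos 40 'a': at 6 (fail-walked)
pos 41 'c': at 7
pos 42 'a': at 8  ** P4@[41:42]
pos 43 'b': at 9
pos 44 'c': at 10  ** P2@[43:44]
pos 45 'a': at 11  ** P1@[40:45],P4@[44:45]
pos 46 'c': at 7 (fail-walked)
pos 47 'b': at 1 (fail-walked)
pos 48 'c': at 12  ** P2@[47:48]
pos 49 'a': at 14 (fail-walked)  ** P4@[48:49]
pos 50 'a': at 15  ** P3@[48:50]
pos 51 'c': at 7 (fail-walked)
pos 52 'a': at 8  ** P4@[51:52]
pos 53 'a': at 15 (fail-walked)  ** P3@[51:53]
pos 54 'c': at 7 (fail-walked)

Result: [[4,2],[5,0],[5,4],[9,2],[10,0],[10,4],[11,3],[15,2],[16,0],[16,4],[17,3],[19,4],[20,3],[23,2],[25,2],[29,2],[30,0],[30,4],[32,2],[33,4],[35,4],[37,2],[38,1],[38,4],[42,4],[44,2],[45,1],[45,4],[48,2],[49,4],[50,3],[52,4],[53,3]]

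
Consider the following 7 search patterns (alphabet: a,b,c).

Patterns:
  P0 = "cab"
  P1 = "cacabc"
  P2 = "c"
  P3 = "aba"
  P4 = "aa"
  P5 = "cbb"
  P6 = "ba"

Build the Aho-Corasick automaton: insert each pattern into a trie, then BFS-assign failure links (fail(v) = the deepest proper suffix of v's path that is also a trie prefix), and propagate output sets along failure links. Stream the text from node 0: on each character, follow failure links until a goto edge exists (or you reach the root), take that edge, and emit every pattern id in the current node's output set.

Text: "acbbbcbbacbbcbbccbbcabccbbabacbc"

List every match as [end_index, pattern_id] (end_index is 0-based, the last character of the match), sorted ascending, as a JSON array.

Construct AC machine:
Trie nodes:
  0='ε' goto a→8 b→14 c→1
  1='c' goto a→2 b→12  ←P2
  2='ca' goto b→3 c→4
  3='cab' goto ·  ←P0
  4='cac' goto a→5
  5='caca' goto b→6
  6='cacab' goto c→7
  7='cacabc' goto ·  ←P1
  8='a' goto a→11 b→9
  9='ab' goto a→10
  10='aba' goto ·  ←P3
  11='aa' goto ·  ←P4
  12='cb' goto b→13
  13='cbb' goto ·  ←P5
  14='b' goto a→15
  15='ba' goto ·  ←P6

BFS fail/out derivation:
  fail(1) 'c': from fail(0)=0 chase 'c': 0 ⇒ 0;  out={2}∪out(0)={2}
  fail(8) 'a': from fail(0)=0 chase 'a': 0 ⇒ 0;  out=∅∪out(0)=∅
  fail(14) 'b': from fail(0)=0 chase 'b': 0 ⇒ 0;  out=∅∪out(0)=∅
  fail(2) 'ca': from fail(1)=0 chase 'a': 0 ⇒ 8;  out=∅∪out(8)=∅
  fail(9) 'ab': from fail(8)=0 chase 'b': 0 ⇒ 14;  out=∅∪out(14)=∅
  fail(11) 'aa': from fail(8)=0 chase 'a': 0 ⇒ 8;  out={4}∪out(8)={4}
  fail(12) 'cb': from fail(1)=0 chase 'b': 0 ⇒ 14;  out=∅∪out(14)=∅
  fail(15) 'ba': from fail(14)=0 chase 'a': 0 ⇒ 8;  out={6}∪out(8)={6}
  fail(3) 'cab': from fail(2)=8 chase 'b': 8 ⇒ 9;  out={0}∪out(9)={0}
  fail(4) 'cac': from fail(2)=8 chase 'c': 8→0 ⇒ 1;  out=∅∪out(1)={2}
  fail(10) 'aba': from fail(9)=14 chase 'a': 14 ⇒ 15;  out={3}∪out(15)={3,6}
  fail(13) 'cbb': from fail(12)=14 chase 'b': 14→0 ⇒ 14;  out={5}∪out(14)={5}
  fail(5) 'caca': from fail(4)=1 chase 'a': 1 ⇒ 2;  out=∅∪out(2)=∅
  fail(6) 'cacab': from fail(5)=2 chase 'b': 2 ⇒ 3;  out=∅∪out(3)={0}
  fail(7) 'cacabc': from fail(6)=3 chase 'c': 3→9→14→0 ⇒ 1;  out={1}∪out(1)={1,2}

Text stream:
pos 0 'a': at 8
pos 1 'c': at 1 (via fail)  emit P2@[1:1]
pos 2 'b': at 12
pos 3 'b': at 13  emit P5@[1:3]
pos 4 'b': at 14 (via fail)
pos 5 'c': at 1 (via fail)  emit P2@[5:5]
pos 6 'b': at 12
pos 7 'b': at 13  emit P5@[5:7]
pos 8 'a': at 15 (via fail)  emit P6@[7:8]
pos 9 'c': at 1 (via fail)  emit P2@[9:9]
pos 10 'b': at 12
pos 11 'b': at 13  emit P5@[9:11]
pos 12 'c': at 1 (via fail)  emit P2@[12:12]
pos 13 'b': at 12
pos 14 'b': at 13  emit P5@[12:14]
pos 15 'c': at 1 (via fail)  emit P2@[15:15]
pos 16 'c': at 1 (via fail)  emit P2@[16:16]
pos 17 'b': at 12
pos 18 'b': at 13  emit P5@[16:18]
pos 19 'c': at 1 (via fail)  emit P2@[19:19]
pos 20 'a': at 2
pos 21 'b': at 3  emit P0@[19:21]
pos 22 'c': at 1 (via fail)  emit P2@[22:22]
pos 23 'c': at 1 (via fail)  emit P2@[23:23]
pos 24 'b': at 12
pos 25 'b': at 13  emit P5@[23:25]
pos 26 'a': at 15 (via fail)  emit P6@[25:26]
pos 27 'b': at 9 (via fail)
pos 28 'a': at 10  emit P3@[26:28],P6@[27:28]
pos 29 'c': at 1 (via fail)  emit P2@[29:29]
pos 30 'b': at 12
pos 31 'c': at 1 (via fail)  emit P2@[31:31]

Result: [[1,2],[3,5],[5,2],[7,5],[8,6],[9,2],[11,5],[12,2],[14,5],[15,2],[16,2],[18,5],[19,2],[21,0],[22,2],[23,2],[25,5],[26,6],[28,3],[28,6],[29,2],[31,2]]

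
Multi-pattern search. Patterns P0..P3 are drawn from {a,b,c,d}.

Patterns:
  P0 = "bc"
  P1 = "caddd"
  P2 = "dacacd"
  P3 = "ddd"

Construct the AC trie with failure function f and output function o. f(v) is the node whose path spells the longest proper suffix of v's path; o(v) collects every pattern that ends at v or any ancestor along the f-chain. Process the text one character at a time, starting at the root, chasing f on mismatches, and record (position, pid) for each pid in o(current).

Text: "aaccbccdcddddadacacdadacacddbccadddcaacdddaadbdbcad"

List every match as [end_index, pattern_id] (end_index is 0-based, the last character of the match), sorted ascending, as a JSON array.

Construct AC machine:
Trie (insert patterns):
  n0 'ε': b→1 c→3 d→8
  n1 'b': c→2
  n2 'bc': ·  ←P0
  n3 'c': a→4
  n4 'ca': d→5
  n5 'cad': d→6
  n6 'cadd': d→7
  n7 'caddd': ·  ←P1
  n8 'd': a→9 d→14
  n9 'da': c→10
  n10 'dac': a→11
  n11 'daca': c→12
  n12 'dacac': d→13
  n13 'dacacd': ·  ←P2
  n14 'dd': d→15
  n15 'ddd': ·  ←P3

Failure links (BFS by depth):
  fail(1) 'b': from fail(0)=0 chase 'b': 0 ⇒ 0;  out=∅∪out(0)=∅
  fail(3) 'c': from fail(0)=0 chase 'c': 0 ⇒ 0;  out=∅∪out(0)=∅
  fail(8) 'd': from fail(0)=0 chase 'd': 0 ⇒ 0;  out=∅∪out(0)=∅
  fail(2) 'bc': from fail(1)=0 chase 'c': 0 ⇒ 3;  out={0}∪out(3)={0}
  fail(4) 'ca': from fail(3)=0 chase 'a': 0 ⇒ 0;  out=∅∪out(0)=∅
  fail(9) 'da': from fail(8)=0 chase 'a': 0 ⇒ 0;  out=∅∪out(0)=∅
  fail(14) 'dd': from fail(8)=0 chase 'd': 0 ⇒ 8;  out=∅∪out(8)=∅
  fail(5) 'cad': from fail(4)=0 chase 'd': 0 ⇒ 8;  out=∅∪out(8)=∅
  fail(10) 'dac': from fail(9)=0 chase 'c': 0 ⇒ 3;  out=∅∪out(3)=∅
  fail(15) 'ddd': from fail(14)=8 chase 'd': 8 ⇒ 14;  out={3}∪out(14)={3}
  fail(6) 'cadd': from fail(5)=8 chase 'd': 8 ⇒ 14;  out=∅∪out(14)=∅
  fail(11) 'daca': from fail(10)=3 chase 'a': 3 ⇒ 4;  out=∅∪out(4)=∅
  fail(7) 'caddd': from fail(6)=14 chase 'd': 14 ⇒ 15;  out={1}∪out(15)={1,3}
  fail(12) 'dacac': from fail(11)=4 chase 'c': 4→0 ⇒ 3;  out=∅∪out(3)=∅
  fail(13) 'dacacd': from fail(12)=3 chase 'd': 3→0 ⇒ 8;  out={2}∪out(8)={2}

Text stream:
i=0 'a': node 0→0
i=1 'a': node 0→0
i=2 'c': node 0→3
i=3 'c': node 3→3 (fail-walked)
i=4 'b': node 3→1 (fail-walked)
i=5 'c': node 1→2  ** P0@[4:5]
i=6 'c': node 2→3 (fail-walked)
i=7 'd': node 3→8 (fail-walked)
i=8 'c': node 8→3 (fail-walked)
i=9 'd': node 3→8 (fail-walked)
i=10 'd': node 8→14
i=11 'd': node 14→15  ** P3@[9:11]
i=12 'd': node 15→15 (fail-walked)  ** P3@[10:12]
i=13 'a': node 15→9 (fail-walked)
i=14 'd': node 9→8 (fail-walked)
i=15 'a': node 8→9
i=16 'c': node 9→10
i=17 'a': node 10→11
i=18 'c': node 11→12
i=19 'd': node 12→13  ** P2@[14:19]
i=20 'a': node 13→9 (fail-walked)
i=21 'd': node 9→8 (fail-walked)
i=22 'a': node 8→9
i=23 'c': node 9→10
i=24 'a': node 10→11
i=25 'c': node 11→12
i=26 'd': node 12→13  ** P2@[21:26]
i=27 'd': node 13→14 (fail-walked)
i=28 'b': node 14→1 (fail-walked)
i=29 'c': node 1→2  ** P0@[28:29]
i=30 'c': node 2→3 (fail-walked)
i=31 'a': node 3→4
i=32 'd': node 4→5
i=33 'd': node 5→6
i=34 'd': node 6→7  ** P1@[30:34],P3@[32:34]
i=35 'c': node 7→3 (fail-walked)
i=36 'a': node 3→4
i=37 'a': node 4→0 (fail-walked)
i=38 'c': node 0→3
i=39 'd': node 3→8 (fail-walked)
i=40 'd': node 8→14
i=41 'd': node 14→15  ** P3@[39:41]
i=42 'a': node 15→9 (fail-walked)
i=43 'a': node 9→0 (fail-walked)
i=44 'd': node 0→8
i=45 'b': node 8→1 (fail-walked)
i=46 'd': node 1→8 (fail-walked)
i=47 'b': node 8→1 (fail-walked)
i=48 'c': node 1→2  ** P0@[47:48]
i=49 'a': node 2→4 (fail-walked)
i=50 'd': node 4→5

Matches: [[5,0],[11,3],[12,3],[19,2],[26,2],[29,0],[34,1],[34,3],[41,3],[48,0]]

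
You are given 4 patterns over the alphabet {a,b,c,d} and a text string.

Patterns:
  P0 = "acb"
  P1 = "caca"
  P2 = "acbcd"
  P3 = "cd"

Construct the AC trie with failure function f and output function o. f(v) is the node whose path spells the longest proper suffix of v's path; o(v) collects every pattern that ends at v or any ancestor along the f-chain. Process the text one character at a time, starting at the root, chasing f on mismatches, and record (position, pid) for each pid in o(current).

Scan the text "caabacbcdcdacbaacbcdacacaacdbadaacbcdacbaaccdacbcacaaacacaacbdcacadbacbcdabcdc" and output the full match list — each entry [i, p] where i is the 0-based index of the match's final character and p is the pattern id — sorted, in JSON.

Construct AC machine:
Trie (insert patterns):
  n0 'ε': a→1 c→4
  n1 'a': c→2
  n2 'ac': b→3
  n3 'acb': c→8  ←P0
  n4 'c': a→5 d→10
  n5 'ca': c→6
  n6 'cac': a→7
  n7 'caca': ·  ←P1
  n8 'acbc': d→9
  n9 'acbcd': ·  ←P2
  n10 'cd': ·  ←P3

Failure links (BFS by depth):
  n1('a'): parent n0 fail=0; on 'a' 0 → fail=0;  out ∅∪∅=∅
  n4('c'): parent n0 fail=0; on 'c' 0 → fail=0;  out ∅∪∅=∅
  n2('ac'): parent n1 fail=0; on 'c' 0 → fail=4;  out ∅∪∅=∅
  n5('ca'): parent n4 fail=0; on 'a' 0 → fail=1;  out ∅∪∅=∅
  n10('cd'): parent n4 fail=0; on 'd' 0 → fail=0;  out {3}∪∅={3}
  n3('acb'): parent n2 fail=4; on 'b' 4→0 → fail=0;  out {0}∪∅={0}
  n6('cac'): parent n5 fail=1; on 'c' 1 → fail=2;  out ∅∪∅=∅
  n7('caca'): parent n6 fail=2; on 'a' 2→4 → fail=5;  out {1}∪∅={1}
  n8('acbc'): parent n3 fail=0; on 'c' 0 → fail=4;  out ∅∪∅=∅
  n9('acbcd'): parent n8 fail=4; on 'd' 4 → fail=10;  out {2}∪{3}={2,3}

Text stream:
pos 0 'c': at 4
pos 1 'a': at 5
pos 2 'a': at 1 (via fail)
pos 3 'b': at 0 (via fail)
pos 4 'a': at 1
pos 5 'c': at 2
pos 6 'b': at 3  emit P0@[4:6]
pos 7 'c': at 8
pos 8 'd': at 9  emit P2@[4:8],P3@[7:8]
pos 9 'c': at 4 (via fail)
pos 10 'd': at 10  emit P3@[9:10]
pos 11 'a': at 1 (via fail)
pos 12 'c': at 2
pos 13 'b': at 3  emit P0@[11:13]
pos 14 'a': at 1 (via fail)
pos 15 'a': at 1 (via fail)
pos 16 'c': at 2
pos 17 'b': at 3  emit P0@[15:17]
pos 18 'c': at 8
pos 19 'd': at 9  emit P2@[15:19],P3@[18:19]
pos 20 'a': at 1 (via fail)
pos 21 'c': at 2
pos 22 'a': at 5 (via fail)
pos 23 'c': at 6
pos 24 'a': at 7  emit P1@[21:24]
pos 25 'a': at 1 (via fail)
pos 26 'c': at 2
pos 27 'd': at 10 (via fail)  emit P3@[26:27]
pos 28 'b': at 0 (via fail)
pos 29 'a': at 1
pos 30 'd': at 0 (via fail)
pos 31 'a': at 1
pos 32 'a': at 1 (via fail)
pos 33 'c': at 2
pos 34 'b': at 3  emit P0@[32:34]
pos 35 'c': at 8
pos 36 'd': at 9  emit P2@[32:36],P3@[35:36]
pos 37 'a': at 1 (via fail)
pos 38 'c': at 2
pos 39 'b': at 3  emit P0@[37:39]
pos 40 'a': at 1 (via fail)
pos 41 'a': at 1 (via fail)
pos 42 'c': at 2
pos 43 'c': at 4 (via fail)
pos 44 'd': at 10  emit P3@[43:44]
pos 45 'a': at 1 (via fail)
pos 46 'c': at 2
pos 47 'b': at 3  emit P0@[45:47]
pos 48 'c': at 8
pos 49 'a': at 5 (via fail)
pos 50 'c': at 6
pos 51 'a': at 7  emit P1@[48:51]
pos 52 'a': at 1 (via fail)
pos 53 'a': at 1 (via fail)
pos 54 'c': at 2
pos 55 'a': at 5 (via fail)
pos 56 'c': at 6
pos 57 'a': at 7  emit P1@[54:57]
pos 58 'a': at 1 (via fail)
pos 59 'c': at 2
pos 60 'b': at 3  emit P0@[58:60]
pos 61 'd': at 0 (via fail)
pos 62 'c': at 4
pos 63 'a': at 5
pos 64 'c': at 6
pos 65 'a': at 7  emit P1@[62:65]
pos 66 'd': at 0 (via fail)
pos 67 'b': at 0
pos 68 'a': at 1
pos 69 'c': at 2
pos 70 'b': at 3  emit P0@[68:70]
pos 71 'c': at 8
pos 72 'd': at 9  emit P2@[68:72],P3@[71:72]
pos 73 'a': at 1 (via fail)
pos 74 'b': at 0 (via fail)
pos 75 'c': at 4
pos 76 'd': at 10  emit P3@[75:76]
pos 77 'c': at 4 (via fail)

Matches: [[6,0],[8,2],[8,3],[10,3],[13,0],[17,0],[19,2],[19,3],[24,1],[27,3],[34,0],[36,2],[36,3],[39,0],[44,3],[47,0],[51,1],[57,1],[60,0],[65,1],[70,0],[72,2],[72,3],[76,3]]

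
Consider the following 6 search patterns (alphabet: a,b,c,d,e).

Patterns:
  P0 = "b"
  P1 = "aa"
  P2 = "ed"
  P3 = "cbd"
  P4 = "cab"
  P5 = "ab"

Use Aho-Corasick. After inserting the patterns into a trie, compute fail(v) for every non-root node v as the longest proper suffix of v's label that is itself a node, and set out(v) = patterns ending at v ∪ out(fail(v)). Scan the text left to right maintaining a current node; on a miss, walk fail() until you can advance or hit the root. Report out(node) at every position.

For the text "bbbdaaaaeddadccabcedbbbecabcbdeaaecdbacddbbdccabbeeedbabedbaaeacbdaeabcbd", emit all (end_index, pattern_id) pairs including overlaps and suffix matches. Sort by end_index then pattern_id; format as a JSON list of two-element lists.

Construct AC machine:
Trie (insert patterns):
  0='ε' goto a→2 b→1 c→6 e→4
  1='b' goto ·  [P0 ends]
  2='a' goto a→3 b→11
  3='aa' goto ·  [P1 ends]
  4='e' goto d→5
  5='ed' goto ·  [P2 ends]
  6='c' goto a→9 b→7
  7='cb' goto d→8
  8='cbd' goto ·  [P3 ends]
  9='ca' goto b→10
  10='cab' goto ·  [P4 ends]
  11='ab' goto ·  [P5 ends]

Failure links (BFS by depth):
  fail(1) 'b': from fail(0)=0 chase 'b': 0 ⇒ 0;  out={0}∪out(0)={0}
  fail(2) 'a': from fail(0)=0 chase 'a': 0 ⇒ 0;  out=∅∪out(0)=∅
  fail(4) 'e': from fail(0)=0 chase 'e': 0 ⇒ 0;  out=∅∪out(0)=∅
  fail(6) 'c': from fail(0)=0 chase 'c': 0 ⇒ 0;  out=∅∪out(0)=∅
  fail(3) 'aa': from fail(2)=0 chase 'a': 0 ⇒ 2;  out={1}∪out(2)={1}
  fail(5) 'ed': from fail(4)=0 chase 'd': 0 ⇒ 0;  out={2}∪out(0)={2}
  fail(7) 'cb': from fail(6)=0 chase 'b': 0 ⇒ 1;  out=∅∪out(1)={0}
  fail(9) 'ca': from fail(6)=0 chase 'a': 0 ⇒ 2;  out=∅∪out(2)=∅
  fail(11) 'ab': from fail(2)=0 chase 'b': 0 ⇒ 1;  out={5}∪out(1)={0,5}
  fail(8) 'cbd': from fail(7)=1 chase 'd': 1→0 ⇒ 0;  out={3}∪out(0)={3}
  fail(10) 'cab': from fail(9)=2 chase 'b': 2 ⇒ 11;  out={4}∪out(11)={0,4,5}

Text stream:
[0] read 'b'  n0⇒n1  ** P0@[0:0]
[1] read 'b'  n1⇒n1 ·f  ** P0@[1:1]
[2] read 'b'  n1⇒n1 ·f  ** P0@[2:2]
[3] read 'd'  n1⇒n0 ·f
[4] read 'a'  n0⇒n2
[5] read 'a'  n2⇒n3  ** P1@[4:5]
[6] read 'a'  n3⇒n3 ·f  ** P1@[5:6]
[7] read 'a'  n3⇒n3 ·f  ** P1@[6:7]
[8] read 'e'  n3⇒n4 ·f
[9] read 'd'  n4⇒n5  ** P2@[8:9]
[10] read 'd'  n5⇒n0 ·f
[11] read 'a'  n0⇒n2
[12] read 'd'  n2⇒n0 ·f
[13] read 'c'  n0⇒n6
[14] read 'c'  n6⇒n6 ·f
[15] read 'a'  n6⇒n9
[16] read 'b'  n9⇒n10  ** P0@[16:16],P4@[14:16],P5@[15:16]
[17] read 'c'  n10⇒n6 ·f
[18] read 'e'  n6⇒n4 ·f
[19] read 'd'  n4⇒n5  ** P2@[18:19]
[20] read 'b'  n5⇒n1 ·f  ** P0@[20:20]
[21] read 'b'  n1⇒n1 ·f  ** P0@[21:21]
[22] read 'b'  n1⇒n1 ·f  ** P0@[22:22]
[23] read 'e'  n1⇒n4 ·f
[24] read 'c'  n4⇒n6 ·f
[25] read 'a'  n6⇒n9
[26] read 'b'  n9⇒n10  ** P0@[26:26],P4@[24:26],P5@[25:26]
[27] read 'c'  n10⇒n6 ·f
[28] read 'b'  n6⇒n7  ** P0@[28:28]
[29] read 'd'  n7⇒n8  ** P3@[27:29]
[30] read 'e'  n8⇒n4 ·f
[31] read 'a'  n4⇒n2 ·f
[32] read 'a'  n2⇒n3  ** P1@[31:32]
[33] read 'e'  n3⇒n4 ·f
[34] read 'c'  n4⇒n6 ·f
[35] read 'd'  n6⇒n0 ·f
[36] read 'b'  n0⇒n1  ** P0@[36:36]
[37] read 'a'  n1⇒n2 ·f
[38] read 'c'  n2⇒n6 ·f
[39] read 'd'  n6⇒n0 ·f
[40] read 'd'  n0⇒n0
[41] read 'b'  n0⇒n1  ** P0@[41:41]
[42] read 'b'  n1⇒n1 ·f  ** P0@[42:42]
[43] read 'd'  n1⇒n0 ·f
[44] read 'c'  n0⇒n6
[45] read 'c'  n6⇒n6 ·f
[46] read 'a'  n6⇒n9
[47] read 'b'  n9⇒n10  ** P0@[47:47],P4@[45:47],P5@[46:47]
[48] read 'b'  n10⇒n1 ·f  ** P0@[48:48]
[49] read 'e'  n1⇒n4 ·f
[50] read 'e'  n4⇒n4 ·f
[51] read 'e'  n4⇒n4 ·f
[52] read 'd'  n4⇒n5  ** P2@[51:52]
[53] read 'b'  n5⇒n1 ·f  ** P0@[53:53]
[54] read 'a'  n1⇒n2 ·f
[55] read 'b'  n2⇒n11  ** P0@[55:55],P5@[54:55]
[56] read 'e'  n11⇒n4 ·f
[57] read 'd'  n4⇒n5  ** P2@[56:57]
[58] read 'b'  n5⇒n1 ·f  ** P0@[58:58]
[59] read 'a'  n1⇒n2 ·f
[60] read 'a'  n2⇒n3  ** P1@[59:60]
[61] read 'e'  n3⇒n4 ·f
[62] read 'a'  n4⇒n2 ·f
[63] read 'c'  n2⇒n6 ·f
[64] read 'b'  n6⇒n7  ** P0@[64:64]
[65] read 'd'  n7⇒n8  ** P3@[63:65]
[66] read 'a'  n8⇒n2 ·f
[67] read 'e'  n2⇒n4 ·f
[68] read 'a'  n4⇒n2 ·f
[69] read 'b'  n2⇒n11  ** P0@[69:69],P5@[68:69]
[70] read 'c'  n11⇒n6 ·f
[71] read 'b'  n6⇒n7  ** P0@[71:71]
[72] read 'd'  n7⇒n8  ** P3@[70:72]

Matches: [[0,0],[1,0],[2,0],[5,1],[6,1],[7,1],[9,2],[16,0],[16,4],[16,5],[19,2],[20,0],[21,0],[22,0],[26,0],[26,4],[26,5],[28,0],[29,3],[32,1],[36,0],[41,0],[42,0],[47,0],[47,4],[47,5],[48,0],[52,2],[53,0],[55,0],[55,5],[57,2],[58,0],[60,1],[64,0],[65,3],[69,0],[69,5],[71,0],[72,3]]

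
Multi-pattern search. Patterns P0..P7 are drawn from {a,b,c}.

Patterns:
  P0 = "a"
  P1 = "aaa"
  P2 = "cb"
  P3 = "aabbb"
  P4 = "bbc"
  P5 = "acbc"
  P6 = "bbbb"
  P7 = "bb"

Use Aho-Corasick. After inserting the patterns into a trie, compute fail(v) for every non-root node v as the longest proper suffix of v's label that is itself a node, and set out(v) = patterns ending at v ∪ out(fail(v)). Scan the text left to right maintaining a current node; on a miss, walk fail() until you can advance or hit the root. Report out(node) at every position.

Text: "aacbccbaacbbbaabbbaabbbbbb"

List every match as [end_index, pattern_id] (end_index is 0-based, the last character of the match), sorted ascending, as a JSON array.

Construct AC machine:
Trie nodes:
  0='ε' goto a→1 b→9 c→4
  1='a' goto a→2 c→12  [P0 ends]
  2='aa' goto a→3 b→6
  3='aaa' goto ·  [P1 ends]
  4='c' goto b→5
  5='cb' goto ·  [P2 ends]
  6='aab' goto b→7
  7='aabb' goto b→8
  8='aabbb' goto ·  [P3 ends]
  9='b' goto b→10
  10='bb' goto b→15 c→11  [P7 ends]
  11='bbc' goto ·  [P4 ends]
  12='ac' goto b→13
  13='acb' goto c→14
  14='acbc' goto ·  [P5 ends]
  15='bbb' goto b→16
  16='bbbb' goto ·  [P6 ends]

BFS fail/out derivation:
  fail(1) 'a': from fail(0)=0 chase 'a': 0 ⇒ 0;  out={0}∪out(0)={0}
  fail(4) 'c': from fail(0)=0 chase 'c': 0 ⇒ 0;  out=∅∪out(0)=∅
  fail(9) 'b': from fail(0)=0 chase 'b': 0 ⇒ 0;  out=∅∪out(0)=∅
  fail(2) 'aa': from fail(1)=0 chase 'a': 0 ⇒ 1;  out=∅∪out(1)={0}
  fail(5) 'cb': from fail(4)=0 chase 'b': 0 ⇒ 9;  out={2}∪out(9)={2}
  fail(10) 'bb': from fail(9)=0 chase 'b': 0 ⇒ 9;  out={7}∪out(9)={7}
  fail(12) 'ac': from fail(1)=0 chase 'c': 0 ⇒ 4;  out=∅∪out(4)=∅
  fail(3) 'aaa': from fail(2)=1 chase 'a': 1 ⇒ 2;  out={1}∪out(2)={0,1}
  fail(6) 'aab': from fail(2)=1 chase 'b': 1→0 ⇒ 9;  out=∅∪out(9)=∅
  fail(11) 'bbc': from fail(10)=9 chase 'c': 9→0 ⇒ 4;  out={4}∪out(4)={4}
  fail(13) 'acb': from fail(12)=4 chase 'b': 4 ⇒ 5;  out=∅∪out(5)={2}
  fail(15) 'bbb': from fail(10)=9 chase 'b': 9 ⇒ 10;  out=∅∪out(10)={7}
  fail(7) 'aabb': from fail(6)=9 chase 'b': 9 ⇒ 10;  out=∅∪out(10)={7}
  fail(14) 'acbc': from fail(13)=5 chase 'c': 5→9→0 ⇒ 4;  out={5}∪out(4)={5}
  fail(16) 'bbbb': from fail(15)=10 chase 'b': 10 ⇒ 15;  out={6}∪out(15)={6,7}
  fail(8) 'aabbb': from fail(7)=10 chase 'b': 10 ⇒ 15;  out={3}∪out(15)={3,7}

Run:
pos 0 'a': at 1  → match P0@[0:0]
pos 1 'a': at 2  → match P0@[1:1]
pos 2 'c': at 12 (via fail)
pos 3 'b': at 13  → match P2@[2:3]
pos 4 'c': at 14  → match P5@[1:4]
pos 5 'c': at 4 (via fail)
pos 6 'b': at 5  → match P2@[5:6]
pos 7 'a': at 1 (via fail)  → match P0@[7:7]
pos 8 'a': at 2  → match P0@[8:8]
pos 9 'c': at 12 (via fail)
pos 10 'b': at 13  → match P2@[9:10]
pos 11 'b': at 10 (via fail)  → match P7@[10:11]
pos 12 'b': at 15  → match P7@[11:12]
pos 13 'a': at 1 (via fail)  → match P0@[13:13]
pos 14 'a': at 2  → match P0@[14:14]
pos 15 'b': at 6
pos 16 'b': at 7  → match P7@[15:16]
pos 17 'b': at 8  → match P3@[13:17],P7@[16:17]
pos 18 'a': at 1 (via fail)  → match P0@[18:18]
pos 19 'a': at 2  → match P0@[19:19]
pos 20 'b': at 6
pos 21 'b': at 7  → match P7@[20:21]
pos 22 'b': at 8  → match P3@[18:22],P7@[21:22]
pos 23 'b': at 16 (via fail)  → match P6@[20:23],P7@[22:23]
pos 24 'b': at 16 (via fail)  → match P6@[21:24],P7@[23:24]
pos 25 'b': at 16 (via fail)  → match P6@[22:25],P7@[24:25]

Matches: [[0,0],[1,0],[3,2],[4,5],[6,2],[7,0],[8,0],[10,2],[11,7],[12,7],[13,0],[14,0],[16,7],[17,3],[17,7],[18,0],[19,0],[21,7],[22,3],[22,7],[23,6],[23,7],[24,6],[24,7],[25,6],[25,7]]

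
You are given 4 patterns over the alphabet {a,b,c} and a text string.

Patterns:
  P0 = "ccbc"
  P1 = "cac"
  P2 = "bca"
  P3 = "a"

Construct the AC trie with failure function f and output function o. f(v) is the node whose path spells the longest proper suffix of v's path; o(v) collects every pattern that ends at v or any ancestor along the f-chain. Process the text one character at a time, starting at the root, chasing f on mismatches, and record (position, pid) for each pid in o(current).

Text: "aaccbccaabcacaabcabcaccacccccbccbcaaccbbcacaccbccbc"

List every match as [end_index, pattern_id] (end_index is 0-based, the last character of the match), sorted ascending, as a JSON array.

Construct AC machine:
Trie (insert patterns):
  0='ε' goto a→10 b→7 c→1
  1='c' goto a→5 c→2
  2='cc' goto b→3
  3='ccb' goto c→4
  4='ccbc' goto ·  ←P0
  5='ca' goto c→6
  6='cac' goto ·  ←P1
  7='b' goto c→8
  8='bc' goto a→9
  9='bca' goto ·  ←P2
  10='a' goto ·  ←P3

BFS fail/out derivation:
  n1('c'): parent n0 fail=0; on 'c' 0 → fail=0;  out ∅∪∅=∅
  n7('b'): parent n0 fail=0; on 'b' 0 → fail=0;  out ∅∪∅=∅
  n10('a'): parent n0 fail=0; on 'a' 0 → fail=0;  out {3}∪∅={3}
  n2('cc'): parent n1 fail=0; on 'c' 0 → fail=1;  out ∅∪∅=∅
  n5('ca'): parent n1 fail=0; on 'a' 0 → fail=10;  out ∅∪{3}={3}
  n8('bc'): parent n7 fail=0; on 'c' 0 → fail=1;  out ∅∪∅=∅
  n3('ccb'): parent n2 fail=1; on 'b' 1→0 → fail=7;  out ∅∪∅=∅
  n6('cac'): parent n5 fail=10; on 'c' 10→0 → fail=1;  out {1}∪∅={1}
  n9('bca'): parent n8 fail=1; on 'a' 1 → fail=5;  out {2}∪{3}={2,3}
  n4('ccbc'): parent n3 fail=7; on 'c' 7 → fail=8;  out {0}∪∅={0}

Scan:
[0] read 'a'  n0⇒n10  emit P3@[0:0]
[1] read 'a'  n10⇒n10 (fail-walked)  emit P3@[1:1]
[2] read 'c'  n10⇒n1 (fail-walked)
[3] read 'c'  n1⇒n2
[4] read 'b'  n2⇒n3
[5] read 'c'  n3⇒n4  emit P0@[2:5]
[6] read 'c'  n4⇒n2 (fail-walked)
[7] read 'a'  n2⇒n5 (fail-walked)  emit P3@[7:7]
[8] read 'a'  n5⇒n10 (fail-walked)  emit P3@[8:8]
[9] read 'b'  n10⇒n7 (fail-walked)
[10] read 'c'  n7⇒n8
[11] read 'a'  n8⇒n9  emit P2@[9:11],P3@[11:11]
[12] read 'c'  n9⇒n6 (fail-walked)  emit P1@[10:12]
[13] read 'a'  n6⇒n5 (fail-walked)  emit P3@[13:13]
[14] read 'a'  n5⇒n10 (fail-walked)  emit P3@[14:14]
[15] read 'b'  n10⇒n7 (fail-walked)
[16] read 'c'  n7⇒n8
[17] read 'a'  n8⇒n9  emit P2@[15:17],P3@[17:17]
[18] read 'b'  n9⇒n7 (fail-walked)
[19] read 'c'  n7⇒n8
[20] read 'a'  n8⇒n9  emit P2@[18:20],P3@[20:20]
[21] read 'c'  n9⇒n6 (fail-walked)  emit P1@[19:21]
[22] read 'c'  n6⇒n2 (fail-walked)
[23] read 'a'  n2⇒n5 (fail-walked)  emit P3@[23:23]
[24] read 'c'  n5⇒n6  emit P1@[22:24]
[25] read 'c'  n6⇒n2 (fail-walked)
[26] read 'c'  n2⇒n2 (fail-walked)
[27] read 'c'  n2⇒n2 (fail-walked)
[28] read 'c'  n2⇒n2 (fail-walked)
[29] read 'b'  n2⇒n3
[30] read 'c'  n3⇒n4  emit P0@[27:30]
[31] read 'c'  n4⇒n2 (fail-walked)
[32] read 'b'  n2⇒n3
[33] read 'c'  n3⇒n4  emit P0@[30:33]
[34] read 'a'  n4⇒n9 (fail-walked)  emit P2@[32:34],P3@[34:34]
[35] read 'a'  n9⇒n10 (fail-walked)  emit P3@[35:35]
[36] read 'c'  n10⇒n1 (fail-walked)
[37] read 'c'  n1⇒n2
[38] read 'b'  n2⇒n3
[39] read 'b'  n3⇒n7 (fail-walked)
[40] read 'c'  n7⇒n8
[41] read 'a'  n8⇒n9  emit P2@[39:41],P3@[41:41]
[42] read 'c'  n9⇒n6 (fail-walked)  emit P1@[40:42]
[43] read 'a'  n6⇒n5 (fail-walked)  emit P3@[43:43]
[44] read 'c'  n5⇒n6  emit P1@[42:44]
[45] read 'c'  n6⇒n2 (fail-walked)
[46] read 'b'  n2⇒n3
[47] read 'c'  n3⇒n4  emit P0@[44:47]
[48] read 'c'  n4⇒n2 (fail-walked)
[49] read 'b'  n2⇒n3
[50] read 'c'  n3⇒n4  emit P0@[47:50]

Matches: [[0,3],[1,3],[5,0],[7,3],[8,3],[11,2],[11,3],[12,1],[13,3],[14,3],[17,2],[17,3],[20,2],[20,3],[21,1],[23,3],[24,1],[30,0],[33,0],[34,2],[34,3],[35,3],[41,2],[41,3],[42,1],[43,3],[44,1],[47,0],[50,0]]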